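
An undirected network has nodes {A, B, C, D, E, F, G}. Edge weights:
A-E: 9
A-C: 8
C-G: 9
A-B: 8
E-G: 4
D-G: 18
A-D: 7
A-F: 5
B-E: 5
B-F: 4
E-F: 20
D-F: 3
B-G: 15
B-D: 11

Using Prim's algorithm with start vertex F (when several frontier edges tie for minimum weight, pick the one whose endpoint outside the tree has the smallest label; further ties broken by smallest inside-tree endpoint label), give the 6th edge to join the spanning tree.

Grow the tree from F using Prim:
Step 1: cheapest edge leaving the tree is D-F (3); add D.
Step 2: cheapest edge leaving the tree is B-F (4); add B.
Step 3: cheapest edge leaving the tree is A-F (5); add A.
Step 4: cheapest edge leaving the tree is B-E (5); add E.
Step 5: cheapest edge leaving the tree is E-G (4); add G.
Step 6: cheapest edge leaving the tree is A-C (8); add C.
The 6th edge added is A-C.

A-C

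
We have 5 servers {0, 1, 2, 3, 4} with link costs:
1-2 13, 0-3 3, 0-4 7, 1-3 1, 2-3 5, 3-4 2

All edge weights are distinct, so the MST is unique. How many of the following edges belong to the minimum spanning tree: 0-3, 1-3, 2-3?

3

Sort edges by weight, then run Kruskal:
1-3 (1): add. Components now {0} {1,3} {2} {4}
3-4 (2): add. Components now {0} {1,3,4} {2}
0-3 (3): add. Components now {0,1,3,4} {2}
2-3 (5): add. Components now {0,1,2,3,4}
MST edge set: {1-3, 3-4, 0-3, 2-3}.
Of the listed edges, {0-3, 1-3, 2-3} are in the MST → 3.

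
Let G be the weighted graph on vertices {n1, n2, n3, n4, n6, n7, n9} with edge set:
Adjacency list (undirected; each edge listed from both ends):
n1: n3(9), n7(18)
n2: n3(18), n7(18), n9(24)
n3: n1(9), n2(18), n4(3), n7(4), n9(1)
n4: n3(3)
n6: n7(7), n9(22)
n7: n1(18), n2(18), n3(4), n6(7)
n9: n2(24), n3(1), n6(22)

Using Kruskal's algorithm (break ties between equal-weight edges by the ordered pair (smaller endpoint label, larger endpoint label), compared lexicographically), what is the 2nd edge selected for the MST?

Kruskal's algorithm — process edges by increasing weight (ties by edge label):
n3–n9 (1): add. Components now {n7} {n3,n9} {n1} {n6} {n4} {n2}
n3–n4 (3): add. Components now {n7} {n3,n4,n9} {n1} {n6} {n2}
n3–n7 (4): add. Components now {n3,n4,n7,n9} {n1} {n6} {n2}
n6–n7 (7): add. Components now {n3,n4,n6,n7,n9} {n1} {n2}
n1–n3 (9): add. Components now {n1,n3,n4,n6,n7,n9} {n2}
n1–n7 (18): skip — n7 and n1 already connected.
n2–n3 (18): add. Components now {n1,n2,n3,n4,n6,n7,n9}
The 2nd edge added is n3–n4.

n3-n4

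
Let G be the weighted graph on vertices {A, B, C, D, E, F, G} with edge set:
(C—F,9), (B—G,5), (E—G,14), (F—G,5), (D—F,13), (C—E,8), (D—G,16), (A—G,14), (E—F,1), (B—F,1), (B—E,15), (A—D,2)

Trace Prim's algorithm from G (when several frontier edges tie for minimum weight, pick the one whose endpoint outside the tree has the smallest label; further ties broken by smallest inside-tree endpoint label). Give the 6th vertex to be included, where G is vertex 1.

D

Prim's algorithm from G:
Step 1: frontier [B—G 5, F—G 5, A—G 14, E—G 14, D—G 16] → take B—G (5); add B.
Step 2: frontier [B—F 1, B—E 15, F—G 5, A—G 14, E—G 14, D—G 16] → take B—F (1); add F.
Step 3: frontier [B—E 15, E—F 1, C—F 9, D—F 13, A—G 14, E—G 14, D—G 16] → take E—F (1); add E.
Step 4: frontier [C—E 8, C—F 9, D—F 13, A—G 14, D—G 16] → take C—E (8); add C.
Step 5: frontier [D—F 13, A—G 14, D—G 16] → take D—F (13); add D.
Step 6: frontier [A—D 2, A—G 14] → take A—D (2); add A.
Vertex order: G, B, F, E, C, D, A. The 6th vertex is D.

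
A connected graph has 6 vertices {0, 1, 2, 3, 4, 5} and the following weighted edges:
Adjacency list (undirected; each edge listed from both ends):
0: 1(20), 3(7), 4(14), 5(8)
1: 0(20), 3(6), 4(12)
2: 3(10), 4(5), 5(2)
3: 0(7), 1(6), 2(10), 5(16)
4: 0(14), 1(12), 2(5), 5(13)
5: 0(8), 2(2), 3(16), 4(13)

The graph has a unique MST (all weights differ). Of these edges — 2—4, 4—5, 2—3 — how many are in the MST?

Kruskal: consider edges lightest-first.
2—5 (2): add — endpoints in different components.
2—4 (5): add — endpoints in different components.
1—3 (6): add — endpoints in different components.
0—3 (7): add — endpoints in different components.
0—5 (8): add — endpoints in different components.
MST edge set: {2—5, 2—4, 1—3, 0—3, 0—5}.
Of the listed edges, {2—4} are in the MST → 1.

1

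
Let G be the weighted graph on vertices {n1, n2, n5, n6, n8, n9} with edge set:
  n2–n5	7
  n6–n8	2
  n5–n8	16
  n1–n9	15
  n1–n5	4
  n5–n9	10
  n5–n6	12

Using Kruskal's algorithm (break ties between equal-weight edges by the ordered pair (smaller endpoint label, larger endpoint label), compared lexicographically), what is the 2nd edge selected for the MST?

n1-n5

Kruskal's algorithm — process edges by increasing weight (ties by edge label):
n6–n8 (2): add — endpoints in different components.
n1–n5 (4): add — endpoints in different components.
n2–n5 (7): add — endpoints in different components.
n5–n9 (10): add — endpoints in different components.
n5–n6 (12): add — endpoints in different components.
The 2nd edge added is n1–n5.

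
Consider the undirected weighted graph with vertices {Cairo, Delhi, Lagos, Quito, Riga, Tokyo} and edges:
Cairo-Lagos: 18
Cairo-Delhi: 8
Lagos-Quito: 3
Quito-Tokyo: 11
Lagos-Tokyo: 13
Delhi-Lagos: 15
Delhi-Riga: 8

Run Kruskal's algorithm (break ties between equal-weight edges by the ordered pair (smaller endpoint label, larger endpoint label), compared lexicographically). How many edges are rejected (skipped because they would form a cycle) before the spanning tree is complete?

Sort edges by weight, then run Kruskal:
Lagos-Quito (3): add. Components now {Lagos,Quito} {Tokyo} {Riga} {Cairo} {Delhi}
Cairo-Delhi (8): add. Components now {Lagos,Quito} {Tokyo} {Riga} {Cairo,Delhi}
Delhi-Riga (8): add. Components now {Lagos,Quito} {Tokyo} {Cairo,Delhi,Riga}
Quito-Tokyo (11): add. Components now {Lagos,Quito,Tokyo} {Cairo,Delhi,Riga}
Lagos-Tokyo (13): skip — Tokyo and Lagos already connected.
Delhi-Lagos (15): add. Components now {Cairo,Delhi,Lagos,Quito,Riga,Tokyo}
Edges rejected before the tree was complete: 1.

1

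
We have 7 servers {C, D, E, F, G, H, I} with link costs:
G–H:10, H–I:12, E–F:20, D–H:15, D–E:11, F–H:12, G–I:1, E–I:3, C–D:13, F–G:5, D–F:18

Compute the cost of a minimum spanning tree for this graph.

Kruskal: consider edges lightest-first.
G–I (1): add — endpoints in different components.
E–I (3): add — endpoints in different components.
F–G (5): add — endpoints in different components.
G–H (10): add — endpoints in different components.
D–E (11): add — endpoints in different components.
F–H (12): skip — F and H already connected.
H–I (12): skip — H and I already connected.
C–D (13): add — endpoints in different components.
MST edges: G–I, E–I, F–G, G–H, D–E, C–D; total weight 1+3+5+10+11+13 = 43.

43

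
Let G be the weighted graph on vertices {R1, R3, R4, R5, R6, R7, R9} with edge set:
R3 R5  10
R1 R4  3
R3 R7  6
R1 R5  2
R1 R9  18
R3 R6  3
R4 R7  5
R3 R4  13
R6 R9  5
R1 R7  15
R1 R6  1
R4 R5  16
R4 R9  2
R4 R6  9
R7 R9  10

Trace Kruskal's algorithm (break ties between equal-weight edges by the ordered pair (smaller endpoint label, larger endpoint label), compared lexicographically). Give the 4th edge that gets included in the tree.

R1-R4

Kruskal's algorithm — process edges by increasing weight (ties by edge label):
R1 R6 (1): add. Components now {R1,R6} {R3} {R9} {R5} {R7} {R4}
R1 R5 (2): add. Components now {R1,R5,R6} {R3} {R9} {R7} {R4}
R4 R9 (2): add. Components now {R1,R5,R6} {R3} {R4,R9} {R7}
R1 R4 (3): add. Components now {R1,R4,R5,R6,R9} {R3} {R7}
R3 R6 (3): add. Components now {R1,R3,R4,R5,R6,R9} {R7}
R4 R7 (5): add. Components now {R1,R3,R4,R5,R6,R7,R9}
The 4th edge added is R1 R4.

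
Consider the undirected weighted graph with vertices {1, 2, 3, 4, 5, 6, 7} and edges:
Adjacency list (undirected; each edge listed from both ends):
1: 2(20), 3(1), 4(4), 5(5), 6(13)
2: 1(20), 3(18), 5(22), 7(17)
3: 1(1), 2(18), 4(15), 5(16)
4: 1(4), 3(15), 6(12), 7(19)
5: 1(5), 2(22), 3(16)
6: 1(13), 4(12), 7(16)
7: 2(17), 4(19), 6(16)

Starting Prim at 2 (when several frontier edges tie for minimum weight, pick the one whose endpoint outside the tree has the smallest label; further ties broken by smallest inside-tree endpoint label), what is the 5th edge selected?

1-3

Prim's algorithm from 2:
Step 1: cheapest edge leaving the tree is 2—7 (17); add 7.
Step 2: cheapest edge leaving the tree is 6—7 (16); add 6.
Step 3: cheapest edge leaving the tree is 4—6 (12); add 4.
Step 4: cheapest edge leaving the tree is 1—4 (4); add 1.
Step 5: cheapest edge leaving the tree is 1—3 (1); add 3.
Step 6: cheapest edge leaving the tree is 1—5 (5); add 5.
The 5th edge added is 1—3.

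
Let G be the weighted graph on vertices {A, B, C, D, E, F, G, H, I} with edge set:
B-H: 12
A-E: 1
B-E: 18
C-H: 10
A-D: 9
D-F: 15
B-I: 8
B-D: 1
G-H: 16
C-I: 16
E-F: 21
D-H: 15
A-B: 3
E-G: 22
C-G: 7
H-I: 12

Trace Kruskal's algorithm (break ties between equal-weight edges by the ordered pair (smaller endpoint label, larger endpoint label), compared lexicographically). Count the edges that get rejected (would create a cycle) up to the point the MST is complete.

2

Sort edges by weight, then run Kruskal:
A-E (1): add — endpoints in different components.
B-D (1): add — endpoints in different components.
A-B (3): add — endpoints in different components.
C-G (7): add — endpoints in different components.
B-I (8): add — endpoints in different components.
A-D (9): skip — A and D already connected.
C-H (10): add — endpoints in different components.
B-H (12): add — endpoints in different components.
H-I (12): skip — H and I already connected.
D-F (15): add — endpoints in different components.
Edges rejected before the tree was complete: 2.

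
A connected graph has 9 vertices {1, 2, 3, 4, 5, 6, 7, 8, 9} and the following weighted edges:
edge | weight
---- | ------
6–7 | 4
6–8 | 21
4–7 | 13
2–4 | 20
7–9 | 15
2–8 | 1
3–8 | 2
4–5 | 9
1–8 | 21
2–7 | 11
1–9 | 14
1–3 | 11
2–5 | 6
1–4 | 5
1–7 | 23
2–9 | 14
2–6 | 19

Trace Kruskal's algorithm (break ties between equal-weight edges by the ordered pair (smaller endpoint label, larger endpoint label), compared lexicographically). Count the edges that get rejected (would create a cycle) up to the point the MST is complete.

2

Kruskal's algorithm — process edges by increasing weight (ties by edge label):
2–8 (1): add — endpoints in different components.
3–8 (2): add — endpoints in different components.
6–7 (4): add — endpoints in different components.
1–4 (5): add — endpoints in different components.
2–5 (6): add — endpoints in different components.
4–5 (9): add — endpoints in different components.
1–3 (11): skip — 1 and 3 already connected.
2–7 (11): add — endpoints in different components.
4–7 (13): skip — 4 and 7 already connected.
1–9 (14): add — endpoints in different components.
Edges rejected before the tree was complete: 2.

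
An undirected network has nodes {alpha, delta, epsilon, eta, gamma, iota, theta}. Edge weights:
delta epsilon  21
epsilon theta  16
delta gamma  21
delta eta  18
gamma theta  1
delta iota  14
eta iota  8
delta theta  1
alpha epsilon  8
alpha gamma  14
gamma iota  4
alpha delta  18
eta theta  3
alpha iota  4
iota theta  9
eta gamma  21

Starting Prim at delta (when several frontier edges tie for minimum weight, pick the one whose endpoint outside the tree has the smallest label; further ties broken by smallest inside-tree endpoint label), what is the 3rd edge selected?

Grow the tree from delta using Prim:
Step 1: cheapest edge leaving the tree is delta theta (1); add theta.
Step 2: cheapest edge leaving the tree is gamma theta (1); add gamma.
Step 3: cheapest edge leaving the tree is eta theta (3); add eta.
Step 4: cheapest edge leaving the tree is gamma iota (4); add iota.
Step 5: cheapest edge leaving the tree is alpha iota (4); add alpha.
Step 6: cheapest edge leaving the tree is alpha epsilon (8); add epsilon.
The 3rd edge added is eta theta.

eta-theta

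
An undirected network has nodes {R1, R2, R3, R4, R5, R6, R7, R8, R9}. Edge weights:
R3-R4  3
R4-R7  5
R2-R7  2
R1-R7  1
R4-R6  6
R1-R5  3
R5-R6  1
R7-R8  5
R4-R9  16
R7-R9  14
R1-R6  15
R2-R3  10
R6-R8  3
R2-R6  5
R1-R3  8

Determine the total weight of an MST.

32

Sort edges by weight, then run Kruskal:
R1-R7 (1): add — endpoints in different components.
R5-R6 (1): add — endpoints in different components.
R2-R7 (2): add — endpoints in different components.
R1-R5 (3): add — endpoints in different components.
R3-R4 (3): add — endpoints in different components.
R6-R8 (3): add — endpoints in different components.
R2-R6 (5): skip — R2 and R6 already connected.
R4-R7 (5): add — endpoints in different components.
R7-R8 (5): skip — R7 and R8 already connected.
R4-R6 (6): skip — R4 and R6 already connected.
R1-R3 (8): skip — R1 and R3 already connected.
R2-R3 (10): skip — R2 and R3 already connected.
R7-R9 (14): add — endpoints in different components.
MST edges: R1-R7, R5-R6, R2-R7, R1-R5, R3-R4, R6-R8, R4-R7, R7-R9; total weight 1+1+2+3+3+3+5+14 = 32.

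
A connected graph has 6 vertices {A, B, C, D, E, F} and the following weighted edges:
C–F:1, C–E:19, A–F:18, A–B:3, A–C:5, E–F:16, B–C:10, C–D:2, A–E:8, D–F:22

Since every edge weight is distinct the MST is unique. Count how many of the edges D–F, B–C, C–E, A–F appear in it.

Kruskal: consider edges lightest-first.
C–F (1): add — endpoints in different components.
C–D (2): add — endpoints in different components.
A–B (3): add — endpoints in different components.
A–C (5): add — endpoints in different components.
A–E (8): add — endpoints in different components.
MST edge set: {C–F, C–D, A–B, A–C, A–E}.
Of the listed edges, {} are in the MST → 0.

0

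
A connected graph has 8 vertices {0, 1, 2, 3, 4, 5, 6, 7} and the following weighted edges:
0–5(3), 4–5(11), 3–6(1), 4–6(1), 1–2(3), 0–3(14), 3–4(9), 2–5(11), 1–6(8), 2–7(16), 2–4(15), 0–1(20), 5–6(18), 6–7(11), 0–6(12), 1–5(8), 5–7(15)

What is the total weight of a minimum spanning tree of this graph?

Grow the tree from 2 using Prim:
Step 1: cheapest edge leaving the tree is 1–2 (3); add 1.
Step 2: cheapest edge leaving the tree is 1–5 (8); add 5.
Step 3: cheapest edge leaving the tree is 0–5 (3); add 0.
Step 4: cheapest edge leaving the tree is 1–6 (8); add 6.
Step 5: cheapest edge leaving the tree is 3–6 (1); add 3.
Step 6: cheapest edge leaving the tree is 4–6 (1); add 4.
Step 7: cheapest edge leaving the tree is 6–7 (11); add 7.
MST edges: 1–2, 1–5, 0–5, 1–6, 3–6, 4–6, 6–7; total weight 3+8+3+8+1+1+11 = 35.

35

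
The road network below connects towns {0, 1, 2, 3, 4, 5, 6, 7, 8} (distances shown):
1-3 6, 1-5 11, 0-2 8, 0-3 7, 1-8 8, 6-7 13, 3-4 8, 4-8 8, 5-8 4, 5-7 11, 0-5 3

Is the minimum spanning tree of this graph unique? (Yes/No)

Sort edges by weight, then run Kruskal:
0-5 (3): add — endpoints in different components.
5-8 (4): add — endpoints in different components.
1-3 (6): add — endpoints in different components.
0-3 (7): add — endpoints in different components.
0-2 (8): add — endpoints in different components.
1-8 (8): skip — 1 and 8 already connected.
3-4 (8): add — endpoints in different components.
4-8 (8): skip — 4 and 8 already connected.
1-5 (11): skip — 1 and 5 already connected.
5-7 (11): add — endpoints in different components.
6-7 (13): add — endpoints in different components.
Non-tree edge 4-8 has weight 8, equal to the heaviest edge on its tree cycle — swapping gives another MST of the same weight. Not unique.

No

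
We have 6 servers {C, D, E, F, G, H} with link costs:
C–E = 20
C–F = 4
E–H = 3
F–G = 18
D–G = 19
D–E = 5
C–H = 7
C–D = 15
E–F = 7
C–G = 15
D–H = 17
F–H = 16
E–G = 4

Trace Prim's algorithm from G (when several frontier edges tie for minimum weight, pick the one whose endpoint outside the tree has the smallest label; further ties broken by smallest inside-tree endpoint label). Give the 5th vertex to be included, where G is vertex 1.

C

Prim's algorithm from G:
Step 1: frontier [E–G 4, C–G 15, F–G 18, D–G 19] → take E–G (4); add E.
Step 2: frontier [E–H 3, D–E 5, E–F 7, C–E 20, C–G 15, F–G 18, D–G 19] → take E–H (3); add H.
Step 3: frontier [D–E 5, E–F 7, C–E 20, C–G 15, F–G 18, D–G 19, C–H 7, F–H 16, D–H 17] → take D–E (5); add D.
Step 4: frontier [C–D 15, E–F 7, C–E 20, C–G 15, F–G 18, C–H 7, F–H 16] → take C–H (7); add C.
Step 5: frontier [C–F 4, E–F 7, F–G 18, F–H 16] → take C–F (4); add F.
Vertex order: G, E, H, D, C, F. The 5th vertex is C.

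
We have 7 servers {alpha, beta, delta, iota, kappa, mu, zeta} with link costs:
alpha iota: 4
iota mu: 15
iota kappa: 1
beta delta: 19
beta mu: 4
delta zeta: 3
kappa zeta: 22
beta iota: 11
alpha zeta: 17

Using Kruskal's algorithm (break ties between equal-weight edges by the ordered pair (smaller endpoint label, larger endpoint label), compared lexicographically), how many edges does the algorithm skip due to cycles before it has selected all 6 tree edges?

1

Kruskal: consider edges lightest-first.
iota kappa (1): add. Components now {delta} {mu} {beta} {iota,kappa} {alpha} {zeta}
delta zeta (3): add. Components now {delta,zeta} {mu} {beta} {iota,kappa} {alpha}
alpha iota (4): add. Components now {delta,zeta} {mu} {beta} {alpha,iota,kappa}
beta mu (4): add. Components now {delta,zeta} {beta,mu} {alpha,iota,kappa}
beta iota (11): add. Components now {delta,zeta} {alpha,beta,iota,kappa,mu}
iota mu (15): skip — mu and iota already connected.
alpha zeta (17): add. Components now {alpha,beta,delta,iota,kappa,mu,zeta}
Edges rejected before the tree was complete: 1.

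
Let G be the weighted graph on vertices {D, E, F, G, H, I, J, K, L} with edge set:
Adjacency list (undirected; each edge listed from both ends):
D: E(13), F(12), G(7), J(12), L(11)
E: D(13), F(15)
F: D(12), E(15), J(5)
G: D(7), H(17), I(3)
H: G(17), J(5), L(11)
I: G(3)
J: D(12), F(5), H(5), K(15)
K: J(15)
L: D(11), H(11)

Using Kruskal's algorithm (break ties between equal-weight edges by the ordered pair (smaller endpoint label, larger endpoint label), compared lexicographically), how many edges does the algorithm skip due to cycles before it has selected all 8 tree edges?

3

Kruskal's algorithm — process edges by increasing weight (ties by edge label):
G-I (3): add — endpoints in different components.
F-J (5): add — endpoints in different components.
H-J (5): add — endpoints in different components.
D-G (7): add — endpoints in different components.
D-L (11): add — endpoints in different components.
H-L (11): add — endpoints in different components.
D-F (12): skip — D and F already connected.
D-J (12): skip — D and J already connected.
D-E (13): add — endpoints in different components.
E-F (15): skip — E and F already connected.
J-K (15): add — endpoints in different components.
Edges rejected before the tree was complete: 3.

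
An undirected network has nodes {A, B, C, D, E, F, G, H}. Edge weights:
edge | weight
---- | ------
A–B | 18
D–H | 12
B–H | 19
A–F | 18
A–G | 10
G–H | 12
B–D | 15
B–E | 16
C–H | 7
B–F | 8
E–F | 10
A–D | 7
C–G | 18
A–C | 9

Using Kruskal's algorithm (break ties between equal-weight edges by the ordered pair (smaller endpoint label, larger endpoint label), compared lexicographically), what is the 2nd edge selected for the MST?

Sort edges by weight, then run Kruskal:
A–D (7): add — endpoints in different components.
C–H (7): add — endpoints in different components.
B–F (8): add — endpoints in different components.
A–C (9): add — endpoints in different components.
A–G (10): add — endpoints in different components.
E–F (10): add — endpoints in different components.
D–H (12): skip — D and H already connected.
G–H (12): skip — G and H already connected.
B–D (15): add — endpoints in different components.
The 2nd edge added is C–H.

C-H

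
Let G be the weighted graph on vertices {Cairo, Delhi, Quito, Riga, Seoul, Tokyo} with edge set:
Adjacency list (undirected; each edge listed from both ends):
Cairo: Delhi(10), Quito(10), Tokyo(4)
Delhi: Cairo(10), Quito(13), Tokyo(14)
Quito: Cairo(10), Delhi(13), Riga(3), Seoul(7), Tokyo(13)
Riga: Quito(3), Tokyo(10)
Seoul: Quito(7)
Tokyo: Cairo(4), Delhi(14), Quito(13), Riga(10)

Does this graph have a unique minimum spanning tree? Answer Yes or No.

Kruskal: consider edges lightest-first.
Quito–Riga (3): add. Components now {Quito,Riga} {Tokyo} {Cairo} {Seoul} {Delhi}
Cairo–Tokyo (4): add. Components now {Quito,Riga} {Cairo,Tokyo} {Seoul} {Delhi}
Quito–Seoul (7): add. Components now {Quito,Riga,Seoul} {Cairo,Tokyo} {Delhi}
Cairo–Delhi (10): add. Components now {Quito,Riga,Seoul} {Cairo,Delhi,Tokyo}
Cairo–Quito (10): add. Components now {Cairo,Delhi,Quito,Riga,Seoul,Tokyo}
Non-tree edge Riga–Tokyo has weight 10, equal to the heaviest edge on its tree cycle — swapping gives another MST of the same weight. Not unique.

No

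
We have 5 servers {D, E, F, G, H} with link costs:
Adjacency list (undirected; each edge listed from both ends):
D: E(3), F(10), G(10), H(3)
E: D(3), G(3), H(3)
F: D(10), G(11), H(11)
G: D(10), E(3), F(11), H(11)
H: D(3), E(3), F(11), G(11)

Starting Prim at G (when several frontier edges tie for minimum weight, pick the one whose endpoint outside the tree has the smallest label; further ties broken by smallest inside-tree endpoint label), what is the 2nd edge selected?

D-E

Grow the tree from G using Prim:
Step 1: cheapest edge leaving the tree is E-G (3); add E.
Step 2: cheapest edge leaving the tree is D-E (3); add D.
Step 3: cheapest edge leaving the tree is D-H (3); add H.
Step 4: cheapest edge leaving the tree is D-F (10); add F.
The 2nd edge added is D-E.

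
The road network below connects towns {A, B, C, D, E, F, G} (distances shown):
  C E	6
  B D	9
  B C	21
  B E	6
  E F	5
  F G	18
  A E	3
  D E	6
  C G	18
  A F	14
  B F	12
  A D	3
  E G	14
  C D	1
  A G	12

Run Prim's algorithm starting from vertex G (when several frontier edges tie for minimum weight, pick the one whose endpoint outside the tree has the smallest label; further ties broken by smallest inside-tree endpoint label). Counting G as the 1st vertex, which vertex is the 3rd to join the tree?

D

Prim's algorithm from G:
Step 1: cheapest edge leaving the tree is A G (12); add A.
Step 2: cheapest edge leaving the tree is A D (3); add D.
Step 3: cheapest edge leaving the tree is C D (1); add C.
Step 4: cheapest edge leaving the tree is A E (3); add E.
Step 5: cheapest edge leaving the tree is E F (5); add F.
Step 6: cheapest edge leaving the tree is B E (6); add B.
Vertex order: G, A, D, C, E, F, B. The 3rd vertex is D.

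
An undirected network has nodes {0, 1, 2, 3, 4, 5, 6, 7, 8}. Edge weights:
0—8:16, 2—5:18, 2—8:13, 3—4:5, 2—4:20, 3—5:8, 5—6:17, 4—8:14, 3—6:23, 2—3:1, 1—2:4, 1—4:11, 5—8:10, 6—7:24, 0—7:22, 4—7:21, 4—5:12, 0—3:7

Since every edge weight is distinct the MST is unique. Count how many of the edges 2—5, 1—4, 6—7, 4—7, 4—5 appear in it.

Kruskal's algorithm — process edges by increasing weight (ties by edge label):
2—3 (1): add — endpoints in different components.
1—2 (4): add — endpoints in different components.
3—4 (5): add — endpoints in different components.
0—3 (7): add — endpoints in different components.
3—5 (8): add — endpoints in different components.
5—8 (10): add — endpoints in different components.
1—4 (11): skip — 1 and 4 already connected.
4—5 (12): skip — 4 and 5 already connected.
2—8 (13): skip — 2 and 8 already connected.
4—8 (14): skip — 4 and 8 already connected.
0—8 (16): skip — 0 and 8 already connected.
5—6 (17): add — endpoints in different components.
2—5 (18): skip — 2 and 5 already connected.
2—4 (20): skip — 2 and 4 already connected.
4—7 (21): add — endpoints in different components.
MST edge set: {2—3, 1—2, 3—4, 0—3, 3—5, 5—8, 5—6, 4—7}.
Of the listed edges, {4—7} are in the MST → 1.

1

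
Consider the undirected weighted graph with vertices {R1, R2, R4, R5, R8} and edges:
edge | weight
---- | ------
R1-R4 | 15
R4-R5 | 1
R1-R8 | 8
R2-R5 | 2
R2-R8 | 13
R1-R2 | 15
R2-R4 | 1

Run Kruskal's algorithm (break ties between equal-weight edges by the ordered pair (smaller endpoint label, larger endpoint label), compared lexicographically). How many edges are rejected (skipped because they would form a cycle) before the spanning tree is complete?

1

Kruskal's algorithm — process edges by increasing weight (ties by edge label):
R2-R4 (1): add. Components now {R8} {R5} {R1} {R2,R4}
R4-R5 (1): add. Components now {R8} {R2,R4,R5} {R1}
R2-R5 (2): skip — R5 and R2 already connected.
R1-R8 (8): add. Components now {R1,R8} {R2,R4,R5}
R2-R8 (13): add. Components now {R1,R2,R4,R5,R8}
Edges rejected before the tree was complete: 1.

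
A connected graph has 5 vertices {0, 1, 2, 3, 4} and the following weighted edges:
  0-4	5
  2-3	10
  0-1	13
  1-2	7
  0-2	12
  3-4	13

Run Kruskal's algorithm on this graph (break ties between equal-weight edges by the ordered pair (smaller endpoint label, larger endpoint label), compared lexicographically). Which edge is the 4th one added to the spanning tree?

0-2

Kruskal's algorithm — process edges by increasing weight (ties by edge label):
0-4 (5): add — endpoints in different components.
1-2 (7): add — endpoints in different components.
2-3 (10): add — endpoints in different components.
0-2 (12): add — endpoints in different components.
The 4th edge added is 0-2.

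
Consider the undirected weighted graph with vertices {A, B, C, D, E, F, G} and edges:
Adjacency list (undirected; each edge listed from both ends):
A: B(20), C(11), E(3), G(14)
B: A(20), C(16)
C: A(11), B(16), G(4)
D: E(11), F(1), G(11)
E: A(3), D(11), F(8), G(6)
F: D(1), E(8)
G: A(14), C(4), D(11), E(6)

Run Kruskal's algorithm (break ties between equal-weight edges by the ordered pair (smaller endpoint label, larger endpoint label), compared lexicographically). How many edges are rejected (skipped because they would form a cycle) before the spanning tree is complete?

4

Kruskal's algorithm — process edges by increasing weight (ties by edge label):
D—F (1): add. Components now {A} {B} {C} {D,F} {E} {G}
A—E (3): add. Components now {A,E} {B} {C} {D,F} {G}
C—G (4): add. Components now {A,E} {B} {C,G} {D,F}
E—G (6): add. Components now {A,C,E,G} {B} {D,F}
E—F (8): add. Components now {A,C,D,E,F,G} {B}
A—C (11): skip — A and C already connected.
D—E (11): skip — D and E already connected.
D—G (11): skip — D and G already connected.
A—G (14): skip — A and G already connected.
B—C (16): add. Components now {A,B,C,D,E,F,G}
Edges rejected before the tree was complete: 4.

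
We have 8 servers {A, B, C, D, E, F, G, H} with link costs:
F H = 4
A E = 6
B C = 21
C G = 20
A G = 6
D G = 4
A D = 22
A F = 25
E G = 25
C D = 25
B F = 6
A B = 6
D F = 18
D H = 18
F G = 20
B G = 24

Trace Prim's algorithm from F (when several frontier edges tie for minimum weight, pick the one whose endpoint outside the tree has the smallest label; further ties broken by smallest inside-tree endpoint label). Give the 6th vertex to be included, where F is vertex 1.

G

Grow the tree from F using Prim:
Step 1: cheapest edge leaving the tree is F H (4); add H.
Step 2: cheapest edge leaving the tree is B F (6); add B.
Step 3: cheapest edge leaving the tree is A B (6); add A.
Step 4: cheapest edge leaving the tree is A E (6); add E.
Step 5: cheapest edge leaving the tree is A G (6); add G.
Step 6: cheapest edge leaving the tree is D G (4); add D.
Step 7: cheapest edge leaving the tree is C G (20); add C.
Vertex order: F, H, B, A, E, G, D, C. The 6th vertex is G.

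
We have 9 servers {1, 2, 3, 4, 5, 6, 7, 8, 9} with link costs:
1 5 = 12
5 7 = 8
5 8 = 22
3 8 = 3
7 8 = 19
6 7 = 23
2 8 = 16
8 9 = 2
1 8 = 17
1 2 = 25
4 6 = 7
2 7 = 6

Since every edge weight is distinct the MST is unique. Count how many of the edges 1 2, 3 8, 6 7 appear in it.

2

Kruskal: consider edges lightest-first.
8 9 (2): add — endpoints in different components.
3 8 (3): add — endpoints in different components.
2 7 (6): add — endpoints in different components.
4 6 (7): add — endpoints in different components.
5 7 (8): add — endpoints in different components.
1 5 (12): add — endpoints in different components.
2 8 (16): add — endpoints in different components.
1 8 (17): skip — 1 and 8 already connected.
7 8 (19): skip — 7 and 8 already connected.
5 8 (22): skip — 5 and 8 already connected.
6 7 (23): add — endpoints in different components.
MST edge set: {8 9, 3 8, 2 7, 4 6, 5 7, 1 5, 2 8, 6 7}.
Of the listed edges, {3 8, 6 7} are in the MST → 2.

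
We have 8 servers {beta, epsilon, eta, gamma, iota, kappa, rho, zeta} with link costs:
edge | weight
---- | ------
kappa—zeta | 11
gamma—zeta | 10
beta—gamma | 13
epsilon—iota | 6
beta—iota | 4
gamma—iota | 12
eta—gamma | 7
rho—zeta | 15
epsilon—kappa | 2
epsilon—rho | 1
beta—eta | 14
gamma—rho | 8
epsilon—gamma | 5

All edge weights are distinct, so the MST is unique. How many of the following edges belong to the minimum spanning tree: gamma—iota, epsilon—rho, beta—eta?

1

Sort edges by weight, then run Kruskal:
epsilon—rho (1): add — endpoints in different components.
epsilon—kappa (2): add — endpoints in different components.
beta—iota (4): add — endpoints in different components.
epsilon—gamma (5): add — endpoints in different components.
epsilon—iota (6): add — endpoints in different components.
eta—gamma (7): add — endpoints in different components.
gamma—rho (8): skip — gamma and rho already connected.
gamma—zeta (10): add — endpoints in different components.
MST edge set: {epsilon—rho, epsilon—kappa, beta—iota, epsilon—gamma, epsilon—iota, eta—gamma, gamma—zeta}.
Of the listed edges, {epsilon—rho} are in the MST → 1.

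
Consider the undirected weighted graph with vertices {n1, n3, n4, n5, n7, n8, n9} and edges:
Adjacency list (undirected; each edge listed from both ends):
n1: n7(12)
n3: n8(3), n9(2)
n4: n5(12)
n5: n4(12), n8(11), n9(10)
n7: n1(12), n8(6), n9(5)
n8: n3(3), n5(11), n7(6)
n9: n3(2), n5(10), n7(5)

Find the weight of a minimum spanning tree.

44

Grow the tree from n7 using Prim:
Step 1: cheapest edge leaving the tree is n7-n9 (5); add n9.
Step 2: cheapest edge leaving the tree is n3-n9 (2); add n3.
Step 3: cheapest edge leaving the tree is n3-n8 (3); add n8.
Step 4: cheapest edge leaving the tree is n5-n9 (10); add n5.
Step 5: cheapest edge leaving the tree is n1-n7 (12); add n1.
Step 6: cheapest edge leaving the tree is n4-n5 (12); add n4.
MST edges: n7-n9, n3-n9, n3-n8, n5-n9, n1-n7, n4-n5; total weight 5+2+3+10+12+12 = 44.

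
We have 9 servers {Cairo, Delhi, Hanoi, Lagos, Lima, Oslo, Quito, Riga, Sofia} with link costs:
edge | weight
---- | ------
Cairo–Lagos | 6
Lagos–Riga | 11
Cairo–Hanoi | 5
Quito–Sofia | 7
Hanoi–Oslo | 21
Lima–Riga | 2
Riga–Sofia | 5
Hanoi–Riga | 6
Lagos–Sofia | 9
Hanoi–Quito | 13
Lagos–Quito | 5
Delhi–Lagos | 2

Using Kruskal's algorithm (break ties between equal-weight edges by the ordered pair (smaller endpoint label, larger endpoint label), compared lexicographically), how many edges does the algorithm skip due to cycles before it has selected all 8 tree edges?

Kruskal's algorithm — process edges by increasing weight (ties by edge label):
Delhi–Lagos (2): add — endpoints in different components.
Lima–Riga (2): add — endpoints in different components.
Cairo–Hanoi (5): add — endpoints in different components.
Lagos–Quito (5): add — endpoints in different components.
Riga–Sofia (5): add — endpoints in different components.
Cairo–Lagos (6): add — endpoints in different components.
Hanoi–Riga (6): add — endpoints in different components.
Quito–Sofia (7): skip — Quito and Sofia already connected.
Lagos–Sofia (9): skip — Sofia and Lagos already connected.
Lagos–Riga (11): skip — Riga and Lagos already connected.
Hanoi–Quito (13): skip — Hanoi and Quito already connected.
Hanoi–Oslo (21): add — endpoints in different components.
Edges rejected before the tree was complete: 4.

4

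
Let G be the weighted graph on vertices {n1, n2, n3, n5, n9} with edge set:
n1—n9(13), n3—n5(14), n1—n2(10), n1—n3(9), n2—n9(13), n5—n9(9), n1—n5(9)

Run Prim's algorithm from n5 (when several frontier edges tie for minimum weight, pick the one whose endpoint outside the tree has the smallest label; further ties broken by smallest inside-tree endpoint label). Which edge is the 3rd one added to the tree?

Grow the tree from n5 using Prim:
Step 1: frontier [n1—n5 9, n5—n9 9, n3—n5 14] → take n1—n5 (9); add n1.
Step 2: frontier [n1—n3 9, n1—n2 10, n1—n9 13, n5—n9 9, n3—n5 14] → take n1—n3 (9); add n3.
Step 3: frontier [n1—n2 10, n1—n9 13, n5—n9 9] → take n5—n9 (9); add n9.
Step 4: frontier [n1—n2 10, n2—n9 13] → take n1—n2 (10); add n2.
The 3rd edge added is n5—n9.

n5-n9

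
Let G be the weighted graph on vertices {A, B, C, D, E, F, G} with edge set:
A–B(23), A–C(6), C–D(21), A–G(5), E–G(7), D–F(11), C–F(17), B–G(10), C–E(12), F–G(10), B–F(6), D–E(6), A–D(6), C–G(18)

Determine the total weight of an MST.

Kruskal's algorithm — process edges by increasing weight (ties by edge label):
A–G (5): add — endpoints in different components.
A–C (6): add — endpoints in different components.
A–D (6): add — endpoints in different components.
B–F (6): add — endpoints in different components.
D–E (6): add — endpoints in different components.
E–G (7): skip — E and G already connected.
B–G (10): add — endpoints in different components.
MST edges: A–G, A–C, A–D, B–F, D–E, B–G; total weight 5+6+6+6+6+10 = 39.

39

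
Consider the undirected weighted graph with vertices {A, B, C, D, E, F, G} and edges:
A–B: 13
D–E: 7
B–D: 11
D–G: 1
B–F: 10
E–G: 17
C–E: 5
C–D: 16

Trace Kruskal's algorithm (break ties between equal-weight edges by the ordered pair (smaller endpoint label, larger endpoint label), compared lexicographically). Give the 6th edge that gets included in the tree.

Kruskal: consider edges lightest-first.
D–G (1): add. Components now {A} {B} {C} {D,G} {E} {F}
C–E (5): add. Components now {A} {B} {C,E} {D,G} {F}
D–E (7): add. Components now {A} {B} {C,D,E,G} {F}
B–F (10): add. Components now {A} {B,F} {C,D,E,G}
B–D (11): add. Components now {A} {B,C,D,E,F,G}
A–B (13): add. Components now {A,B,C,D,E,F,G}
The 6th edge added is A–B.

A-B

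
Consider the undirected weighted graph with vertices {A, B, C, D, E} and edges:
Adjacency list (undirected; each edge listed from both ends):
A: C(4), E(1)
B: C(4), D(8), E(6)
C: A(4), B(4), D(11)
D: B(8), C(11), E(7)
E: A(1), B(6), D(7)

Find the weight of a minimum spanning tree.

Prim, starting at E.
Step 1: frontier [A-E 1, B-E 6, D-E 7] → take A-E (1); add A.
Step 2: frontier [A-C 4, B-E 6, D-E 7] → take A-C (4); add C.
Step 3: frontier [B-C 4, C-D 11, B-E 6, D-E 7] → take B-C (4); add B.
Step 4: frontier [B-D 8, C-D 11, D-E 7] → take D-E (7); add D.
MST edges: A-E, A-C, B-C, D-E; total weight 1+4+4+7 = 16.

16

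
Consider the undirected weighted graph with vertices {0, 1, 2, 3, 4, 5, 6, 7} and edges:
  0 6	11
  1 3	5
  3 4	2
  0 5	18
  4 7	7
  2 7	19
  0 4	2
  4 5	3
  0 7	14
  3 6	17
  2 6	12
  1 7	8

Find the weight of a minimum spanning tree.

Sort edges by weight, then run Kruskal:
0 4 (2): add — endpoints in different components.
3 4 (2): add — endpoints in different components.
4 5 (3): add — endpoints in different components.
1 3 (5): add — endpoints in different components.
4 7 (7): add — endpoints in different components.
1 7 (8): skip — 1 and 7 already connected.
0 6 (11): add — endpoints in different components.
2 6 (12): add — endpoints in different components.
MST edges: 0 4, 3 4, 4 5, 1 3, 4 7, 0 6, 2 6; total weight 2+2+3+5+7+11+12 = 42.

42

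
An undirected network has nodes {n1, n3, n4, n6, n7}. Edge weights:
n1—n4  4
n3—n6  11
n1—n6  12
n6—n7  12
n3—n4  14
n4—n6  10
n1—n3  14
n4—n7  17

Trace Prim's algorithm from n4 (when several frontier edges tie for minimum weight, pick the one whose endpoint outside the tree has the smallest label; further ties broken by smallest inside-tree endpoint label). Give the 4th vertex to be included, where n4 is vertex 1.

n3

Grow the tree from n4 using Prim:
Step 1: frontier [n1—n4 4, n4—n6 10, n3—n4 14, n4—n7 17] → take n1—n4 (4); add n1.
Step 2: frontier [n1—n6 12, n1—n3 14, n4—n6 10, n3—n4 14, n4—n7 17] → take n4—n6 (10); add n6.
Step 3: frontier [n1—n3 14, n3—n4 14, n4—n7 17, n3—n6 11, n6—n7 12] → take n3—n6 (11); add n3.
Step 4: frontier [n4—n7 17, n6—n7 12] → take n6—n7 (12); add n7.
Vertex order: n4, n1, n6, n3, n7. The 4th vertex is n3.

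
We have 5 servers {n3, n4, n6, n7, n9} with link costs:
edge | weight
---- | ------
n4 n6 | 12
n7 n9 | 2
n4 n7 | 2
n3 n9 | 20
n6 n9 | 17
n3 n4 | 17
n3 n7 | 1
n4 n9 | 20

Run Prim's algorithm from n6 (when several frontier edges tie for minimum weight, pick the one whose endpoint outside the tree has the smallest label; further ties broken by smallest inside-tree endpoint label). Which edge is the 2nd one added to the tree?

n4-n7

Grow the tree from n6 using Prim:
Step 1: frontier [n4 n6 12, n6 n9 17] → take n4 n6 (12); add n4.
Step 2: frontier [n4 n7 2, n3 n4 17, n4 n9 20, n6 n9 17] → take n4 n7 (2); add n7.
Step 3: frontier [n3 n4 17, n4 n9 20, n6 n9 17, n3 n7 1, n7 n9 2] → take n3 n7 (1); add n3.
Step 4: frontier [n3 n9 20, n4 n9 20, n6 n9 17, n7 n9 2] → take n7 n9 (2); add n9.
The 2nd edge added is n4 n7.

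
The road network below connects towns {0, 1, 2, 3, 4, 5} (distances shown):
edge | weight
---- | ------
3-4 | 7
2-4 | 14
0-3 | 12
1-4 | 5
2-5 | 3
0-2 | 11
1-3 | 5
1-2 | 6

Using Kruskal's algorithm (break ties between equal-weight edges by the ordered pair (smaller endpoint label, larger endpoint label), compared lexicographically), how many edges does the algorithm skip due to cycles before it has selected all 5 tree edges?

1

Kruskal's algorithm — process edges by increasing weight (ties by edge label):
2-5 (3): add. Components now {0} {1} {2,5} {3} {4}
1-3 (5): add. Components now {0} {1,3} {2,5} {4}
1-4 (5): add. Components now {0} {1,3,4} {2,5}
1-2 (6): add. Components now {0} {1,2,3,4,5}
3-4 (7): skip — 3 and 4 already connected.
0-2 (11): add. Components now {0,1,2,3,4,5}
Edges rejected before the tree was complete: 1.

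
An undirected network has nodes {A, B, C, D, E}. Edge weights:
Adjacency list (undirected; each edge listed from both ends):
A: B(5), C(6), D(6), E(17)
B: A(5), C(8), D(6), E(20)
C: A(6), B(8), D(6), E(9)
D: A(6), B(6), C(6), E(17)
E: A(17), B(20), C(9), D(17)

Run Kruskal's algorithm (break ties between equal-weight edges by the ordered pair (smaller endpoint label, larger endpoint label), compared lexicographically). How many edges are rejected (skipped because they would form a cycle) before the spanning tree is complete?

Kruskal: consider edges lightest-first.
A–B (5): add — endpoints in different components.
A–C (6): add — endpoints in different components.
A–D (6): add — endpoints in different components.
B–D (6): skip — B and D already connected.
C–D (6): skip — C and D already connected.
B–C (8): skip — B and C already connected.
C–E (9): add — endpoints in different components.
Edges rejected before the tree was complete: 3.

3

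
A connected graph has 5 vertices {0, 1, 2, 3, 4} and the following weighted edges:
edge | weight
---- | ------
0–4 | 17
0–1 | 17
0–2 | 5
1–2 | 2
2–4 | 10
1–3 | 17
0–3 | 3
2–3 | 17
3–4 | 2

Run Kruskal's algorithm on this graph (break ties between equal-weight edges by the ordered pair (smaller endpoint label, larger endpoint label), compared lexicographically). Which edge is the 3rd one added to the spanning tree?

Sort edges by weight, then run Kruskal:
1–2 (2): add — endpoints in different components.
3–4 (2): add — endpoints in different components.
0–3 (3): add — endpoints in different components.
0–2 (5): add — endpoints in different components.
The 3rd edge added is 0–3.

0-3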